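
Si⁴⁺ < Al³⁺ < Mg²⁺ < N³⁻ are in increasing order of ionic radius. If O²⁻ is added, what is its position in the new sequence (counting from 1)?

4

These species are isoelectronic with 10 electrons. The only difference is the number of protons: Si⁴⁺ (Z=14), Al³⁺ (Z=13), Mg²⁺ (Z=12), O²⁻ (Z=8), N³⁻ (Z=7). The strongest nuclear pull (Si⁴⁺) gives the smallest ion.
With O²⁻ included the full order is Si⁴⁺ < Al³⁺ < Mg²⁺ < O²⁻ < N³⁻, so it takes position 4.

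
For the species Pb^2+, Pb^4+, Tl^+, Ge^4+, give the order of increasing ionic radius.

Ge^4+ < Pb^4+ < Pb^2+ < Tl^+

First list Z and electron count for each: Ge^4+: 28 e⁻, Z=32, Pb^4+: 78 e⁻, Z=82, Pb^2+: 80 e⁻, Z=82, Tl^+: 80 e⁻, Z=81. Ge^4+ < Pb^4+ (same group, 2 shells fewer); Pb^4+ < Pb^2+ (higher charge on the same element); Pb^2+ < Tl^+ (isoelectronic, higher Z=82 is smaller).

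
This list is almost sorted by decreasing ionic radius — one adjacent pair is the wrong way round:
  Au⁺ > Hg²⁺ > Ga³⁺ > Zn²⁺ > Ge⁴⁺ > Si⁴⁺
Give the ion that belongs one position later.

Check each adjacent pair. Ga³⁺ and Zn²⁺ are reversed: they are isoelectronic (28 e⁻) and Ga has more protons than Zn (31 vs 30), making Ga³⁺ smaller. No other neighbouring pair contradicts the periodic trends, so Ga³⁺ is the ion listed too early.

Ga³⁺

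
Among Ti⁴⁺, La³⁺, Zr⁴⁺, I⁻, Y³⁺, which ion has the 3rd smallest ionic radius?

Y³⁺

Ti⁴⁺: 18 e⁻, Z=22, Zr⁴⁺: 36 e⁻, Z=40, Y³⁺: 36 e⁻, Z=39, La³⁺: 54 e⁻, Z=57, I⁻: 54 e⁻, Z=53. Ti⁴⁺ < Zr⁴⁺ (same group, 1 shell fewer); Zr⁴⁺ < Y³⁺ (both 36 e⁻, Z=40>39); Y³⁺ < La³⁺ (same group, period 5 vs 6); La³⁺ < I⁻ (both 54 e⁻, Z=57>53).
Full ascending order: Ti⁴⁺ < Zr⁴⁺ < Y³⁺ < La³⁺ < I⁻. Counting from the smallest, position 3 is Y³⁺.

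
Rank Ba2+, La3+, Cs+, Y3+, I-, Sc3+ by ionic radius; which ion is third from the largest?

Ba2+

First list Z and electron count for each: Sc3+ has 18 e⁻ (Z=21), Y3+ has 36 e⁻ (Z=39), La3+ has 54 e⁻ (Z=57), Ba2+ has 54 e⁻ (Z=56), Cs+ has 54 e⁻ (Z=55), I- has 54 e⁻ (Z=53). Sc3+ < Y3+ (same group, 1 shell fewer); Y3+ < La3+ (same group, 1 shell fewer); La3+ < Ba2+ (both 54 e⁻, Z=57>56); Ba2+ < Cs+ (isoelectronic, higher Z=56 is smaller); Cs+ < I- (both 54 e⁻, Z=55>53).
So the order is Sc3+ < Y3+ < La3+ < Ba2+ < Cs+ < I-; the 3rd-largest ion is Ba2+.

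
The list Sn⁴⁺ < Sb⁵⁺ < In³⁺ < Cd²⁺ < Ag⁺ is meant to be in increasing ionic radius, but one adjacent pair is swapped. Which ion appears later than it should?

Sb⁵⁺

Check each adjacent pair. Sn⁴⁺ and Sb⁵⁺ are reversed: they are isoelectronic (46 e⁻) and Sb has more protons than Sn (51 vs 50), making Sb⁵⁺ smaller. No other neighbouring pair contradicts the periodic trends, so Sb⁵⁺ is the ion listed too late.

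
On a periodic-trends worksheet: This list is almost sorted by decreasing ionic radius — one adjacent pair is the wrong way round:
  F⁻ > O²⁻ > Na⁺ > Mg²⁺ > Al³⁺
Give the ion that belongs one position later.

F⁻

Compare adjacent ions: both have 10 electrons but Z(F)=9 > Z(O)=8, so F⁻ should be the smaller of the two — yet in this decreasing list F⁻ sits before O²⁻. Nothing else is reversed, so F⁻ should move one place to the right.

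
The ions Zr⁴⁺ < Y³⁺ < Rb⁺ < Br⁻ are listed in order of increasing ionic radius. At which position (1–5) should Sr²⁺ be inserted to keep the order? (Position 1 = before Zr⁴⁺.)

3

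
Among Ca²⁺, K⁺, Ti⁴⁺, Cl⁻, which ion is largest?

Each ion has 18 electrons. The ranking follows nuclear charge in reverse — greater Z gives a smaller radius. Ti⁴⁺ (Z=22), Ca²⁺ (Z=20), K⁺ (Z=19), Cl⁻ (Z=17).

Cl⁻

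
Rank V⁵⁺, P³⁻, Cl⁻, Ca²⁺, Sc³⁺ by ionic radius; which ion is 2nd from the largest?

Each ion has 18 electrons. The ranking follows nuclear charge in reverse — greater Z gives a smaller radius. V⁵⁺ (Z=23), Sc³⁺ (Z=21), Ca²⁺ (Z=20), Cl⁻ (Z=17), P³⁻ (Z=15).
Ordering: V⁵⁺ < Sc³⁺ < Ca²⁺ < Cl⁻ < P³⁻. The 2nd largest is Cl⁻.

Cl⁻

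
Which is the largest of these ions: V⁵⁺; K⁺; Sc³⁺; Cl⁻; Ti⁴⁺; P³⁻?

All of these have 18 electrons (isoelectronic). With the same electron cloud, the ion with the most protons pulls it in tightest. Nuclear charges: V⁵⁺ (Z=23), Ti⁴⁺ (Z=22), Sc³⁺ (Z=21), K⁺ (Z=19), Cl⁻ (Z=17), P³⁻ (Z=15). Highest Z is smallest.

P³⁻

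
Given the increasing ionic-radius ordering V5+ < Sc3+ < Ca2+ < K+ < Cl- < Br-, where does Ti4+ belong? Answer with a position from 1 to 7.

2

Electron counts and nuclear charges: V5+: 18 e⁻, Z=23, Ti4+: 18 e⁻, Z=22, Sc3+: 18 e⁻, Z=21, Ca2+: 18 e⁻, Z=20, K+: 18 e⁻, Z=19, Cl-: 18 e⁻, Z=17, Br-: 36 e⁻, Z=35. V5+ < Ti4+ (isoelectronic, higher Z=23 is smaller); Ti4+ < Sc3+ (isoelectronic, higher Z=22 is smaller); Sc3+ < Ca2+ (both 18 e⁻, Z=21>20); Ca2+ < K+ (isoelectronic, higher Z=20 is smaller); K+ < Cl- (both 18 e⁻, Z=19>17); Cl- < Br- (same group, 1 shell fewer).
The complete sequence is V5+ < Ti4+ < Sc3+ < Ca2+ < K+ < Cl- < Br-. Ti4+ sits at position 2.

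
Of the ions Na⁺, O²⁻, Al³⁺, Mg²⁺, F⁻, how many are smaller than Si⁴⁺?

0

All of these have 10 electrons (isoelectronic). With the same electron cloud, the ion with the most protons pulls it in tightest. Nuclear charges: Si⁴⁺ (Z=14), Al³⁺ (Z=13), Mg²⁺ (Z=12), Na⁺ (Z=11), F⁻ (Z=9), O²⁻ (Z=8). Highest Z is smallest.
Ordering all of them (including Si⁴⁺) by radius gives Si⁴⁺ < Al³⁺ < Mg²⁺ < Na⁺ < F⁻ < O²⁻. So 0 are smaller.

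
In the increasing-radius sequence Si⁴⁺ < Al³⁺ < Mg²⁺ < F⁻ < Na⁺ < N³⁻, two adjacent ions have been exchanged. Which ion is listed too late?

Compare adjacent ions: they are isoelectronic (10 e⁻) and Na has more protons than F (11 vs 9), making Na⁺ smaller — yet in this increasing list F⁻ sits before Na⁺. Nothing else is reversed, so Na⁺ should move one place to the left.

Na⁺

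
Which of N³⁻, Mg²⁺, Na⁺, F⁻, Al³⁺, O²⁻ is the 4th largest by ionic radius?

Na⁺

These species are isoelectronic with 10 electrons. The only difference is the number of protons: Al³⁺ (Z=13), Mg²⁺ (Z=12), Na⁺ (Z=11), F⁻ (Z=9), O²⁻ (Z=8), N³⁻ (Z=7). The strongest nuclear pull (Al³⁺) gives the smallest ion.
Ordering: Al³⁺ < Mg²⁺ < Na⁺ < F⁻ < O²⁻ < N³⁻. The 4th largest is Na⁺.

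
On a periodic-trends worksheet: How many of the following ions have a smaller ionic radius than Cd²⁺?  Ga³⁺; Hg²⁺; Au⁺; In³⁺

Ga³⁺ (Z=31, 28 e⁻), In³⁺ (Z=49, 46 e⁻), Cd²⁺ (Z=48, 46 e⁻), Hg²⁺ (Z=80, 78 e⁻), Au⁺ (Z=79, 78 e⁻). Ga³⁺ < In³⁺ (same group, 1 shell fewer); In³⁺ < Cd²⁺ (both 46 e⁻, Z=49>48); Cd²⁺ < Hg²⁺ (same group, period 5 vs 6); Hg²⁺ < Au⁺ (both 78 e⁻, Z=80>79).
Overall: Ga³⁺ < In³⁺ < Cd²⁺ < Hg²⁺ < Au⁺. Cd²⁺ has 2 below it and 2 above. That's 2.

2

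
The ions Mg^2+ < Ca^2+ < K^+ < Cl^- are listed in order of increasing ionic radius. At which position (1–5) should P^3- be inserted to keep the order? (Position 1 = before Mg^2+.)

Tabulating Z and e⁻: Mg^2+: 10 e⁻, Z=12, Ca^2+: 18 e⁻, Z=20, K^+: 18 e⁻, Z=19, Cl^-: 18 e⁻, Z=17, P^3-: 18 e⁻, Z=15. Mg^2+ < Ca^2+ (same group, 1 shell fewer); Ca^2+ < K^+ (both 18 e⁻, Z=20>19); K^+ < Cl^- (both 18 e⁻, Z=19>17); Cl^- < P^3- (isoelectronic, higher Z=17 is smaller).
With P^3- included the full order is Mg^2+ < Ca^2+ < K^+ < Cl^- < P^3-, so it takes position 5.

5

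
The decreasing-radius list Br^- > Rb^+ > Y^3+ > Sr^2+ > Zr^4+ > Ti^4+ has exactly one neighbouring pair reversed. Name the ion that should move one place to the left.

Check each adjacent pair. Y^3+ and Sr^2+ are reversed: they are isoelectronic (36 e⁻) and Y has more protons than Sr (39 vs 38), making Y^3+ smaller. No other neighbouring pair contradicts the periodic trends, so Sr^2+ is the ion listed too late.

Sr^2+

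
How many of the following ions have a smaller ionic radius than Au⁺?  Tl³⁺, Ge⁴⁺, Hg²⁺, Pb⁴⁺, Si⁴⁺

Si⁴⁺ (Z=14, 10 e⁻), Ge⁴⁺ (Z=32, 28 e⁻), Pb⁴⁺ (Z=82, 78 e⁻), Tl³⁺ (Z=81, 78 e⁻), Hg²⁺ (Z=80, 78 e⁻), Au⁺ (Z=79, 78 e⁻). Si⁴⁺ < Ge⁴⁺ (same group, 1 shell fewer); Ge⁴⁺ < Pb⁴⁺ (same group, 2 shells fewer); Pb⁴⁺ < Tl³⁺ (both 78 e⁻, Z=82>81); Tl³⁺ < Hg²⁺ (both 78 e⁻, Z=81>80); Hg²⁺ < Au⁺ (both 78 e⁻, Z=80>79).
Relative to Au⁺, the ions that are smaller are Si⁴⁺, Ge⁴⁺, Pb⁴⁺, Tl³⁺, Hg²⁺. So 5 are smaller.

5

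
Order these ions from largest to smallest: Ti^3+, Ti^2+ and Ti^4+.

Ti^2+ > Ti^3+ > Ti^4+

For a single element, ionic radius drops as positive charge rises — Ti^4+ < Ti^2+.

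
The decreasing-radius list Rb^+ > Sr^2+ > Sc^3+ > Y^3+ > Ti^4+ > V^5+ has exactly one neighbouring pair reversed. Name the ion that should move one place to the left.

The pair Sc^3+, Y^3+ is the wrong way round — same group and charge — period 4 sits above period 5, so Sc^3+ is smaller. All other adjacent pairs agree with periodic trends, so Y^3+ is the misplaced ion.

Y^3+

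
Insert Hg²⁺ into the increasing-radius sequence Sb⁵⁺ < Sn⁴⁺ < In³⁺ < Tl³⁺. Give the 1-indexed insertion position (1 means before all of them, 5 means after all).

Sb⁵⁺ has 46 e⁻ (Z=51), Sn⁴⁺ has 46 e⁻ (Z=50), In³⁺ has 46 e⁻ (Z=49), Tl³⁺ has 78 e⁻ (Z=81), Hg²⁺ has 78 e⁻ (Z=80). Sb⁵⁺ < Sn⁴⁺ (both 46 e⁻, Z=51>50); Sn⁴⁺ < In³⁺ (isoelectronic, higher Z=50 is smaller); In³⁺ < Tl³⁺ (same group, period 5 vs 6); Tl³⁺ < Hg²⁺ (both 78 e⁻, Z=81>80).
Putting Hg²⁺ in gives Sb⁵⁺ < Sn⁴⁺ < In³⁺ < Tl³⁺ < Hg²⁺; it lands at slot 5.

5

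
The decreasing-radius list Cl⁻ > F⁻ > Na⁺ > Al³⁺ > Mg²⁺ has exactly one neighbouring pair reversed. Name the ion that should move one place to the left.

Mg²⁺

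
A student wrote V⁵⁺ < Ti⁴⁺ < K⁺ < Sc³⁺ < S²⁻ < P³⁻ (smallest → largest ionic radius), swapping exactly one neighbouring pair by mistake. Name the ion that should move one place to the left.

Compare adjacent ions: both have 18 electrons but Z(Sc)=21 > Z(K)=19, so Sc³⁺ should be the smaller of the two — yet in this increasing list K⁺ sits before Sc³⁺. Nothing else is reversed, so Sc³⁺ should move one place to the left.

Sc³⁺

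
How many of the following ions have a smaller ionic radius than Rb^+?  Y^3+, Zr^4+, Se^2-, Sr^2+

3

All of these have 36 electrons (isoelectronic). With the same electron cloud, the ion with the most protons pulls it in tightest. Nuclear charges: Zr^4+ (Z=40), Y^3+ (Z=39), Sr^2+ (Z=38), Rb^+ (Z=37), Se^2- (Z=34). Highest Z is smallest.
Placing each against Rb^+: smaller — Zr^4+, Y^3+, Sr^2+; larger — Se^2-. So 3 are smaller.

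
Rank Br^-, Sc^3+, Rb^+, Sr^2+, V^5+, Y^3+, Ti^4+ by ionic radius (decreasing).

Tabulating Z and e⁻: V^5+ has 18 e⁻ (Z=23), Ti^4+ has 18 e⁻ (Z=22), Sc^3+ has 18 e⁻ (Z=21), Y^3+ has 36 e⁻ (Z=39), Sr^2+ has 36 e⁻ (Z=38), Rb^+ has 36 e⁻ (Z=37), Br^- has 36 e⁻ (Z=35). V^5+ < Ti^4+ (isoelectronic, higher Z=23 is smaller); Ti^4+ < Sc^3+ (both 18 e⁻, Z=22>21); Sc^3+ < Y^3+ (same group, period 4 vs 5); Y^3+ < Sr^2+ (isoelectronic, higher Z=39 is smaller); Sr^2+ < Rb^+ (isoelectronic, higher Z=38 is smaller); Rb^+ < Br^- (both 36 e⁻, Z=37>35).

Br^- > Rb^+ > Sr^2+ > Y^3+ > Sc^3+ > Ti^4+ > V^5+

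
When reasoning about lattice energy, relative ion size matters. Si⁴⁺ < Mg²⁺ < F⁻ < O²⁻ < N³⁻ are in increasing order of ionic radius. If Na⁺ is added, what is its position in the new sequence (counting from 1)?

3

Isoelectronic series (10 e⁻ each). Size is set by nuclear charge: more protons means a smaller ion. Si⁴⁺ (Z=14), Mg²⁺ (Z=12), Na⁺ (Z=11), F⁻ (Z=9), O²⁻ (Z=8), N³⁻ (Z=7).
Putting Na⁺ in gives Si⁴⁺ < Mg²⁺ < Na⁺ < F⁻ < O²⁻ < N³⁻; it lands at slot 3.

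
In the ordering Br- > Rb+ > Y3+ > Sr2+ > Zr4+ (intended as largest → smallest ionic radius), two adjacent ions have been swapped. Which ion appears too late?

Sr2+

Check each adjacent pair. Y3+ and Sr2+ are reversed: both have 36 electrons but Z(Y)=39 > Z(Sr)=38, so Y3+ should be the smaller of the two. No other neighbouring pair contradicts the periodic trends, so Sr2+ is the ion listed too late.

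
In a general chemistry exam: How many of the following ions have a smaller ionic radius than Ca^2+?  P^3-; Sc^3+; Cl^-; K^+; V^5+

2

Isoelectronic series (18 e⁻ each). Size is set by nuclear charge: more protons means a smaller ion. V^5+ (Z=23), Sc^3+ (Z=21), Ca^2+ (Z=20), K^+ (Z=19), Cl^- (Z=17), P^3- (Z=15).
Relative to Ca^2+, the ions that are smaller are V^5+, Sc^3+. That's 2.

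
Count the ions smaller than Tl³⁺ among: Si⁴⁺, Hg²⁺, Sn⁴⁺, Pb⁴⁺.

3

Si⁴⁺: 10 e⁻, Z=14, Sn⁴⁺: 46 e⁻, Z=50, Pb⁴⁺: 78 e⁻, Z=82, Tl³⁺: 78 e⁻, Z=81, Hg²⁺: 78 e⁻, Z=80. Si⁴⁺ < Sn⁴⁺ (same group, period 3 vs 5); Sn⁴⁺ < Pb⁴⁺ (same group, 1 shell fewer); Pb⁴⁺ < Tl³⁺ (isoelectronic, higher Z=82 is smaller); Tl³⁺ < Hg²⁺ (isoelectronic, higher Z=81 is smaller).
Placing each against Tl³⁺: smaller — Si⁴⁺, Sn⁴⁺, Pb⁴⁺; larger — Hg²⁺. That's 3.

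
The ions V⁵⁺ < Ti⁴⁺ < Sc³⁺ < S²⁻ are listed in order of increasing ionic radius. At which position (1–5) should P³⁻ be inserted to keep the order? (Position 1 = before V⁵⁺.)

5

These species are isoelectronic with 18 electrons. The only difference is the number of protons: V⁵⁺ (Z=23), Ti⁴⁺ (Z=22), Sc³⁺ (Z=21), S²⁻ (Z=16), P³⁻ (Z=15). The strongest nuclear pull (V⁵⁺) gives the smallest ion.
Putting P³⁻ in gives V⁵⁺ < Ti⁴⁺ < Sc³⁺ < S²⁻ < P³⁻; it lands at slot 5.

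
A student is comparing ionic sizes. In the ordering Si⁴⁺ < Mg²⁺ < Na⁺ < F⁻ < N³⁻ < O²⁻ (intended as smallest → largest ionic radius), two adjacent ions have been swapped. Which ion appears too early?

N³⁻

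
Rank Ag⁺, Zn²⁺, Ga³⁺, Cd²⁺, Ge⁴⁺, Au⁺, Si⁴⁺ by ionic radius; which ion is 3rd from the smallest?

Electron counts and nuclear charges: Si⁴⁺ has 10 e⁻ (Z=14), Ge⁴⁺ has 28 e⁻ (Z=32), Ga³⁺ has 28 e⁻ (Z=31), Zn²⁺ has 28 e⁻ (Z=30), Cd²⁺ has 46 e⁻ (Z=48), Ag⁺ has 46 e⁻ (Z=47), Au⁺ has 78 e⁻ (Z=79). Si⁴⁺ < Ge⁴⁺ (same group, 1 shell fewer); Ge⁴⁺ < Ga³⁺ (both 28 e⁻, Z=32>31); Ga³⁺ < Zn²⁺ (both 28 e⁻, Z=31>30); Zn²⁺ < Cd²⁺ (same group, period 4 vs 5); Cd²⁺ < Ag⁺ (isoelectronic, higher Z=48 is smaller); Ag⁺ < Au⁺ (same group, period 5 vs 6).
That gives Si⁴⁺ < Ge⁴⁺ < Ga³⁺ < Zn²⁺ < Cd²⁺ < Ag⁺ < Au⁺. From the smallest end, number 3 is Ga³⁺.

Ga³⁺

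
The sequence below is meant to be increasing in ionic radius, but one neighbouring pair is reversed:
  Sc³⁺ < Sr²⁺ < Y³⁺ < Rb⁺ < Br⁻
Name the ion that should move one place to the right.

Sr²⁺

Scanning neighbour by neighbour, only Sr²⁺/Y³⁺ violates a trend: Y³⁺ and Sr²⁺ share 36 electrons; the higher nuclear charge on Y (Z=39) contracts it more, so Y³⁺ < Sr²⁺. That makes Sr²⁺ the one sitting a position early relative to where it belongs.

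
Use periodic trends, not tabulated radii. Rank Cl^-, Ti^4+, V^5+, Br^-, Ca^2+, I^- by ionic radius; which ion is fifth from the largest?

Ti^4+

Tabulating Z and e⁻: V^5+ has 18 e⁻ (Z=23), Ti^4+ has 18 e⁻ (Z=22), Ca^2+ has 18 e⁻ (Z=20), Cl^- has 18 e⁻ (Z=17), Br^- has 36 e⁻ (Z=35), I^- has 54 e⁻ (Z=53). V^5+ < Ti^4+ (both 18 e⁻, Z=23>22); Ti^4+ < Ca^2+ (both 18 e⁻, Z=22>20); Ca^2+ < Cl^- (both 18 e⁻, Z=20>17); Cl^- < Br^- (same group, 1 shell fewer); Br^- < I^- (same group, period 4 vs 5).
That gives V^5+ < Ti^4+ < Ca^2+ < Cl^- < Br^- < I^-. From the largest end, number 5 is Ti^4+.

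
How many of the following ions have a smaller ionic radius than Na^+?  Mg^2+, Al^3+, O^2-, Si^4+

3

Isoelectronic series (10 e⁻ each). Size is set by nuclear charge: more protons means a smaller ion. Si^4+ (Z=14), Al^3+ (Z=13), Mg^2+ (Z=12), Na^+ (Z=11), O^2- (Z=8).
Ordering all of them (including Na^+) by radius gives Si^4+ < Al^3+ < Mg^2+ < Na^+ < O^2-. So 3 are smaller.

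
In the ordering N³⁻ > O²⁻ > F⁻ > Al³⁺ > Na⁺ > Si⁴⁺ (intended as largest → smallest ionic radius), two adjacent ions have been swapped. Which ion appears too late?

Na⁺

The pair Al³⁺, Na⁺ is the wrong way round — Al³⁺ and Na⁺ share 10 electrons; the higher nuclear charge on Al (Z=13) contracts it more, so Al³⁺ < Na⁺. All other adjacent pairs agree with periodic trends, so Na⁺ is the misplaced ion.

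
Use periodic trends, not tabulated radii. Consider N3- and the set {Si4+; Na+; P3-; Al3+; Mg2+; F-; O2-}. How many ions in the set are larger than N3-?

1

Tabulating Z and e⁻: Si4+: 10 e⁻, Z=14, Al3+: 10 e⁻, Z=13, Mg2+: 10 e⁻, Z=12, Na+: 10 e⁻, Z=11, F-: 10 e⁻, Z=9, O2-: 10 e⁻, Z=8, N3-: 10 e⁻, Z=7, P3-: 18 e⁻, Z=15. Si4+ < Al3+ (both 10 e⁻, Z=14>13); Al3+ < Mg2+ (both 10 e⁻, Z=13>12); Mg2+ < Na+ (both 10 e⁻, Z=12>11); Na+ < F- (isoelectronic, higher Z=11 is smaller); F- < O2- (isoelectronic, higher Z=9 is smaller); O2- < N3- (isoelectronic, higher Z=8 is smaller); N3- < P3- (same group, 1 shell fewer).
Ordering all of them (including N3-) by radius gives Si4+ < Al3+ < Mg2+ < Na+ < F- < O2- < N3- < P3-. Count: 1.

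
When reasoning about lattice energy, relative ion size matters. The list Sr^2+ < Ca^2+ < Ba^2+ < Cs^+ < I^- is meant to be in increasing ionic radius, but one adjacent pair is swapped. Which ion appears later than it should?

Compare adjacent ions: both in group 2 with the same charge; Ca^2+ (period 4) has the smaller radius — yet in this increasing list Sr^2+ sits before Ca^2+. Nothing else is reversed, so Ca^2+ should move one place to the left.

Ca^2+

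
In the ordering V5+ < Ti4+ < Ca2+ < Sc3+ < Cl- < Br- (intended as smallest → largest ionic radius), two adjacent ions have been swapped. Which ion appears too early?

Ca2+

The pair Ca2+, Sc3+ is the wrong way round — both have 18 electrons but Z(Sc)=21 > Z(Ca)=20, so Sc3+ should be the smaller of the two. All other adjacent pairs agree with periodic trends, so Ca2+ is the misplaced ion.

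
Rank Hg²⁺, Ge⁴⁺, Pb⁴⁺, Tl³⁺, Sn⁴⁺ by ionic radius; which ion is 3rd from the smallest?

Pb⁴⁺

Electron counts and nuclear charges: Ge⁴⁺ (Z=32, 28 e⁻), Sn⁴⁺ (Z=50, 46 e⁻), Pb⁴⁺ (Z=82, 78 e⁻), Tl³⁺ (Z=81, 78 e⁻), Hg²⁺ (Z=80, 78 e⁻). Ge⁴⁺ < Sn⁴⁺ (same group, 1 shell fewer); Sn⁴⁺ < Pb⁴⁺ (same group, period 5 vs 6); Pb⁴⁺ < Tl³⁺ (isoelectronic, higher Z=82 is smaller); Tl³⁺ < Hg²⁺ (isoelectronic, higher Z=81 is smaller).
That gives Ge⁴⁺ < Sn⁴⁺ < Pb⁴⁺ < Tl³⁺ < Hg²⁺. From the smallest end, number 3 is Pb⁴⁺.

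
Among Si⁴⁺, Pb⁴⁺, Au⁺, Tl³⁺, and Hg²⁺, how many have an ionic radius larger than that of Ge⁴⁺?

4

Electron counts and nuclear charges: Si⁴⁺ has 10 e⁻ (Z=14), Ge⁴⁺ has 28 e⁻ (Z=32), Pb⁴⁺ has 78 e⁻ (Z=82), Tl³⁺ has 78 e⁻ (Z=81), Hg²⁺ has 78 e⁻ (Z=80), Au⁺ has 78 e⁻ (Z=79). Si⁴⁺ < Ge⁴⁺ (same group, period 3 vs 4); Ge⁴⁺ < Pb⁴⁺ (same group, 2 shells fewer); Pb⁴⁺ < Tl³⁺ (both 78 e⁻, Z=82>81); Tl³⁺ < Hg²⁺ (both 78 e⁻, Z=81>80); Hg²⁺ < Au⁺ (both 78 e⁻, Z=80>79).
Relative to Ge⁴⁺, the ions that are larger are Pb⁴⁺, Tl³⁺, Hg²⁺, Au⁺. That's 4.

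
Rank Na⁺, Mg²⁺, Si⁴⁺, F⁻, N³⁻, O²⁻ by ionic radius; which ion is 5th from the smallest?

These species are isoelectronic with 10 electrons. The only difference is the number of protons: Si⁴⁺ (Z=14), Mg²⁺ (Z=12), Na⁺ (Z=11), F⁻ (Z=9), O²⁻ (Z=8), N³⁻ (Z=7). The strongest nuclear pull (Si⁴⁺) gives the smallest ion.
That gives Si⁴⁺ < Mg²⁺ < Na⁺ < F⁻ < O²⁻ < N³⁻. From the smallest end, number 5 is O²⁻.

O²⁻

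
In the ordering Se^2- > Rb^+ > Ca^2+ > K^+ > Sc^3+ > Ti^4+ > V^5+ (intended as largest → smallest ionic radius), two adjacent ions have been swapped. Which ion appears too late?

K^+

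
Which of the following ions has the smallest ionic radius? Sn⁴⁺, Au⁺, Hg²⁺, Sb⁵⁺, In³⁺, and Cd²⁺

Tabulating Z and e⁻: Sb⁵⁺ has 46 e⁻ (Z=51), Sn⁴⁺ has 46 e⁻ (Z=50), In³⁺ has 46 e⁻ (Z=49), Cd²⁺ has 46 e⁻ (Z=48), Hg²⁺ has 78 e⁻ (Z=80), Au⁺ has 78 e⁻ (Z=79). Sb⁵⁺ < Sn⁴⁺ (isoelectronic, higher Z=51 is smaller); Sn⁴⁺ < In³⁺ (isoelectronic, higher Z=50 is smaller); In³⁺ < Cd²⁺ (isoelectronic, higher Z=49 is smaller); Cd²⁺ < Hg²⁺ (same group, 1 shell fewer); Hg²⁺ < Au⁺ (isoelectronic, higher Z=80 is smaller).

Sb⁵⁺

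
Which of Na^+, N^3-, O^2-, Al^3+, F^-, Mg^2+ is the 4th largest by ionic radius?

These species are isoelectronic with 10 electrons. The only difference is the number of protons: Al^3+ (Z=13), Mg^2+ (Z=12), Na^+ (Z=11), F^- (Z=9), O^2- (Z=8), N^3- (Z=7). The strongest nuclear pull (Al^3+) gives the smallest ion.
Full ascending order: Al^3+ < Mg^2+ < Na^+ < F^- < O^2- < N^3-. Counting from the largest, position 4 is Na^+.

Na^+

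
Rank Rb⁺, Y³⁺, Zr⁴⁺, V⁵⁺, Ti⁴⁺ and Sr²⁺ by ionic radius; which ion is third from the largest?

Work out protons and electrons: V⁵⁺: 18 e⁻, Z=23, Ti⁴⁺: 18 e⁻, Z=22, Zr⁴⁺: 36 e⁻, Z=40, Y³⁺: 36 e⁻, Z=39, Sr²⁺: 36 e⁻, Z=38, Rb⁺: 36 e⁻, Z=37. V⁵⁺ < Ti⁴⁺ (isoelectronic, higher Z=23 is smaller); Ti⁴⁺ < Zr⁴⁺ (same group, 1 shell fewer); Zr⁴⁺ < Y³⁺ (both 36 e⁻, Z=40>39); Y³⁺ < Sr²⁺ (isoelectronic, higher Z=39 is smaller); Sr²⁺ < Rb⁺ (isoelectronic, higher Z=38 is smaller).
Full ascending order: V⁵⁺ < Ti⁴⁺ < Zr⁴⁺ < Y³⁺ < Sr²⁺ < Rb⁺. Counting from the largest, position 3 is Y³⁺.

Y³⁺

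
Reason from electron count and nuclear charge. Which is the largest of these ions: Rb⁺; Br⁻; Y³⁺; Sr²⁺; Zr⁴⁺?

Br⁻

Each ion has 36 electrons. The ranking follows nuclear charge in reverse — greater Z gives a smaller radius. Zr⁴⁺ (Z=40), Y³⁺ (Z=39), Sr²⁺ (Z=38), Rb⁺ (Z=37), Br⁻ (Z=35).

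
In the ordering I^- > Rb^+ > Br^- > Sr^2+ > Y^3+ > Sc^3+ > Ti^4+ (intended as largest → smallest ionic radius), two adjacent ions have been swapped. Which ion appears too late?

Compare adjacent ions: they are isoelectronic (36 e⁻) and Rb has more protons than Br (37 vs 35), making Rb^+ smaller — yet in this decreasing list Rb^+ sits before Br^-. Nothing else is reversed, so Br^- should move one place to the left.

Br^-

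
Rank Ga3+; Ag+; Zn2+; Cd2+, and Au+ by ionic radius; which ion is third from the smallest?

Cd2+

Ga3+ (Z=31, 28 e⁻), Zn2+ (Z=30, 28 e⁻), Cd2+ (Z=48, 46 e⁻), Ag+ (Z=47, 46 e⁻), Au+ (Z=79, 78 e⁻). Ga3+ < Zn2+ (both 28 e⁻, Z=31>30); Zn2+ < Cd2+ (same group, 1 shell fewer); Cd2+ < Ag+ (both 46 e⁻, Z=48>47); Ag+ < Au+ (same group, period 5 vs 6).
That gives Ga3+ < Zn2+ < Cd2+ < Ag+ < Au+. From the smallest end, number 3 is Cd2+.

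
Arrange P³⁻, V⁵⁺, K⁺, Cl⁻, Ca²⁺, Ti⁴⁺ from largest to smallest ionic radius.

P³⁻ > Cl⁻ > K⁺ > Ca²⁺ > Ti⁴⁺ > V⁵⁺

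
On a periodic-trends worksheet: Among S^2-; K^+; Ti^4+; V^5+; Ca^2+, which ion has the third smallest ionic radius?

Ca^2+

All of these have 18 electrons (isoelectronic). With the same electron cloud, the ion with the most protons pulls it in tightest. Nuclear charges: V^5+ (Z=23), Ti^4+ (Z=22), Ca^2+ (Z=20), K^+ (Z=19), S^2- (Z=16). Highest Z is smallest.
Ordering: V^5+ < Ti^4+ < Ca^2+ < K^+ < S^2-. The third smallest is Ca^2+.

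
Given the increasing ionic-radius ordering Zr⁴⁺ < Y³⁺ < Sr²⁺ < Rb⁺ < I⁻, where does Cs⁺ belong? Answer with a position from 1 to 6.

5

Tabulating Z and e⁻: Zr⁴⁺ has 36 e⁻ (Z=40), Y³⁺ has 36 e⁻ (Z=39), Sr²⁺ has 36 e⁻ (Z=38), Rb⁺ has 36 e⁻ (Z=37), Cs⁺ has 54 e⁻ (Z=55), I⁻ has 54 e⁻ (Z=53). Zr⁴⁺ < Y³⁺ (both 36 e⁻, Z=40>39); Y³⁺ < Sr²⁺ (isoelectronic, higher Z=39 is smaller); Sr²⁺ < Rb⁺ (both 36 e⁻, Z=38>37); Rb⁺ < Cs⁺ (same group, period 5 vs 6); Cs⁺ < I⁻ (both 54 e⁻, Z=55>53).
The complete sequence is Zr⁴⁺ < Y³⁺ < Sr²⁺ < Rb⁺ < Cs⁺ < I⁻. Cs⁺ sits at position 5.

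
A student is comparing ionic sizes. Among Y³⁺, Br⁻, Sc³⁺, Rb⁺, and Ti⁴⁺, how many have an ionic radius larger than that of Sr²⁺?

2

Tabulating Z and e⁻: Ti⁴⁺ (Z=22, 18 e⁻), Sc³⁺ (Z=21, 18 e⁻), Y³⁺ (Z=39, 36 e⁻), Sr²⁺ (Z=38, 36 e⁻), Rb⁺ (Z=37, 36 e⁻), Br⁻ (Z=35, 36 e⁻). Ti⁴⁺ < Sc³⁺ (isoelectronic, higher Z=22 is smaller); Sc³⁺ < Y³⁺ (same group, period 4 vs 5); Y³⁺ < Sr²⁺ (isoelectronic, higher Z=39 is smaller); Sr²⁺ < Rb⁺ (isoelectronic, higher Z=38 is smaller); Rb⁺ < Br⁻ (isoelectronic, higher Z=37 is smaller).
Relative to Sr²⁺, the ions that are larger are Rb⁺, Br⁻. That's 2.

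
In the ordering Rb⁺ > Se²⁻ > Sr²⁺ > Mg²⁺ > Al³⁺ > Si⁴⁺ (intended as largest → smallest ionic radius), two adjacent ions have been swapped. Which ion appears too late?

Se²⁻

The pair Rb⁺, Se²⁻ is the wrong way round — they are isoelectronic (36 e⁻) and Rb has more protons than Se (37 vs 34), making Rb⁺ smaller. All other adjacent pairs agree with periodic trends, so Se²⁻ is the misplaced ion.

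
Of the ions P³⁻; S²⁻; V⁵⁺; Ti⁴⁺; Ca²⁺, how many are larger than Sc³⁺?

Isoelectronic series (18 e⁻ each). Size is set by nuclear charge: more protons means a smaller ion. V⁵⁺ (Z=23), Ti⁴⁺ (Z=22), Sc³⁺ (Z=21), Ca²⁺ (Z=20), S²⁻ (Z=16), P³⁻ (Z=15).
Overall: V⁵⁺ < Ti⁴⁺ < Sc³⁺ < Ca²⁺ < S²⁻ < P³⁻. Sc³⁺ has 2 below it and 3 above. So 3 are larger.

3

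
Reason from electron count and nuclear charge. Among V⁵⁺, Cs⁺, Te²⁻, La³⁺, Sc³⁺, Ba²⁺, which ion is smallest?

First list Z and electron count for each: V⁵⁺ (Z=23, 18 e⁻), Sc³⁺ (Z=21, 18 e⁻), La³⁺ (Z=57, 54 e⁻), Ba²⁺ (Z=56, 54 e⁻), Cs⁺ (Z=55, 54 e⁻), Te²⁻ (Z=52, 54 e⁻). V⁵⁺ < Sc³⁺ (both 18 e⁻, Z=23>21); Sc³⁺ < La³⁺ (same group, period 4 vs 6); La³⁺ < Ba²⁺ (isoelectronic, higher Z=57 is smaller); Ba²⁺ < Cs⁺ (isoelectronic, higher Z=56 is smaller); Cs⁺ < Te²⁻ (both 54 e⁻, Z=55>52).

V⁵⁺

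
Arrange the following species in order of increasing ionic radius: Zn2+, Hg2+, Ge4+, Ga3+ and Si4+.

First list Z and electron count for each: Si4+: 10 e⁻, Z=14, Ge4+: 28 e⁻, Z=32, Ga3+: 28 e⁻, Z=31, Zn2+: 28 e⁻, Z=30, Hg2+: 78 e⁻, Z=80. Si4+ < Ge4+ (same group, 1 shell fewer); Ge4+ < Ga3+ (isoelectronic, higher Z=32 is smaller); Ga3+ < Zn2+ (isoelectronic, higher Z=31 is smaller); Zn2+ < Hg2+ (same group, period 4 vs 6).

Si4+ < Ge4+ < Ga3+ < Zn2+ < Hg2+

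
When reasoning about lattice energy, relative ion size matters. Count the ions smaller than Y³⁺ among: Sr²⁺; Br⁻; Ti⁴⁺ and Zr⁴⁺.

2

Tabulating Z and e⁻: Ti⁴⁺ (Z=22, 18 e⁻), Zr⁴⁺ (Z=40, 36 e⁻), Y³⁺ (Z=39, 36 e⁻), Sr²⁺ (Z=38, 36 e⁻), Br⁻ (Z=35, 36 e⁻). Ti⁴⁺ < Zr⁴⁺ (same group, period 4 vs 5); Zr⁴⁺ < Y³⁺ (both 36 e⁻, Z=40>39); Y³⁺ < Sr²⁺ (isoelectronic, higher Z=39 is smaller); Sr²⁺ < Br⁻ (isoelectronic, higher Z=38 is smaller).
Relative to Y³⁺, the ions that are smaller are Ti⁴⁺, Zr⁴⁺. Count: 2.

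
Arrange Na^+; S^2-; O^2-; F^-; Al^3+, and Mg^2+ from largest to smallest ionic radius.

S^2- > O^2- > F^- > Na^+ > Mg^2+ > Al^3+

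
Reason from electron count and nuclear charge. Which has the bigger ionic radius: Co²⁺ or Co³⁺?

Co²⁺

Same element, different charge: the more highly charged cation has fewer electrons and a greater effective nuclear charge per electron, making Co³⁺ the smallest.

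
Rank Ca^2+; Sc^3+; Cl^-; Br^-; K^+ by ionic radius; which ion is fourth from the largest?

Ca^2+

Electron counts and nuclear charges: Sc^3+ (Z=21, 18 e⁻), Ca^2+ (Z=20, 18 e⁻), K^+ (Z=19, 18 e⁻), Cl^- (Z=17, 18 e⁻), Br^- (Z=35, 36 e⁻). Sc^3+ < Ca^2+ (isoelectronic, higher Z=21 is smaller); Ca^2+ < K^+ (isoelectronic, higher Z=20 is smaller); K^+ < Cl^- (both 18 e⁻, Z=19>17); Cl^- < Br^- (same group, 1 shell fewer).
Full ascending order: Sc^3+ < Ca^2+ < K^+ < Cl^- < Br^-. Counting from the largest, position 4 is Ca^2+.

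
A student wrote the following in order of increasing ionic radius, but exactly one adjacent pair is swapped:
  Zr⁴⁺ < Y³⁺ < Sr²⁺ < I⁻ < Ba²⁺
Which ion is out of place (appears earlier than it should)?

I⁻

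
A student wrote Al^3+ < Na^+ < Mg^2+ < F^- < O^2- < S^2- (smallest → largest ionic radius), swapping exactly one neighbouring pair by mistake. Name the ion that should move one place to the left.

Mg^2+

The pair Na^+, Mg^2+ is the wrong way round — they are isoelectronic (10 e⁻) and Mg has more protons than Na (12 vs 11), making Mg^2+ smaller. All other adjacent pairs agree with periodic trends, so Mg^2+ is the misplaced ion.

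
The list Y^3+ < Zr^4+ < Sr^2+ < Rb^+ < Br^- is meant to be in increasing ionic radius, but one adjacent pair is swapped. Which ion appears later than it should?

The pair Y^3+, Zr^4+ is the wrong way round — they are isoelectronic (36 e⁻) and Zr has more protons than Y (40 vs 39), making Zr^4+ smaller. All other adjacent pairs agree with periodic trends, so Zr^4+ is the misplaced ion.

Zr^4+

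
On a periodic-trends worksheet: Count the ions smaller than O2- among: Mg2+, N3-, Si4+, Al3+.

3

These species are isoelectronic with 10 electrons. The only difference is the number of protons: Si4+ (Z=14), Al3+ (Z=13), Mg2+ (Z=12), O2- (Z=8), N3- (Z=7). The strongest nuclear pull (Si4+) gives the smallest ion.
Placing each against O2-: smaller — Si4+, Al3+, Mg2+; larger — N3-. So 3 are smaller.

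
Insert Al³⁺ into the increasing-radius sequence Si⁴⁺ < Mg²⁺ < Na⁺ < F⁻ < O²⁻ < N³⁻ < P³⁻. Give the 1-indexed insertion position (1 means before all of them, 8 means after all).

2

Electron counts and nuclear charges: Si⁴⁺ has 10 e⁻ (Z=14), Al³⁺ has 10 e⁻ (Z=13), Mg²⁺ has 10 e⁻ (Z=12), Na⁺ has 10 e⁻ (Z=11), F⁻ has 10 e⁻ (Z=9), O²⁻ has 10 e⁻ (Z=8), N³⁻ has 10 e⁻ (Z=7), P³⁻ has 18 e⁻ (Z=15). Si⁴⁺ < Al³⁺ (both 10 e⁻, Z=14>13); Al³⁺ < Mg²⁺ (both 10 e⁻, Z=13>12); Mg²⁺ < Na⁺ (isoelectronic, higher Z=12 is smaller); Na⁺ < F⁻ (isoelectronic, higher Z=11 is smaller); F⁻ < O²⁻ (isoelectronic, higher Z=9 is smaller); O²⁻ < N³⁻ (isoelectronic, higher Z=8 is smaller); N³⁻ < P³⁻ (same group, 1 shell fewer).
The complete sequence is Si⁴⁺ < Al³⁺ < Mg²⁺ < Na⁺ < F⁻ < O²⁻ < N³⁻ < P³⁻. Al³⁺ sits at position 2.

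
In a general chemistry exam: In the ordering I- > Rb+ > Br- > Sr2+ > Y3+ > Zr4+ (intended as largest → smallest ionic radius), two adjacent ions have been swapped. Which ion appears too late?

Scanning neighbour by neighbour, only Rb+/Br- violates a trend: both have 36 electrons but Z(Rb)=37 > Z(Br)=35, so Rb+ should be the smaller of the two. That makes Br- the one sitting a position late relative to where it belongs.

Br-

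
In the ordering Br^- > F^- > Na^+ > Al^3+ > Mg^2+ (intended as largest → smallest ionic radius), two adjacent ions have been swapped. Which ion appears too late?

Scanning neighbour by neighbour, only Al^3+/Mg^2+ violates a trend: both have 10 electrons but Z(Al)=13 > Z(Mg)=12, so Al^3+ should be the smaller of the two. That makes Mg^2+ the one sitting a position late relative to where it belongs.

Mg^2+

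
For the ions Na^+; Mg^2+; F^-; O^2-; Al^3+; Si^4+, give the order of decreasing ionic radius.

Isoelectronic series (10 e⁻ each). Size is set by nuclear charge: more protons means a smaller ion. Si^4+ (Z=14), Al^3+ (Z=13), Mg^2+ (Z=12), Na^+ (Z=11), F^- (Z=9), O^2- (Z=8).

O^2- > F^- > Na^+ > Mg^2+ > Al^3+ > Si^4+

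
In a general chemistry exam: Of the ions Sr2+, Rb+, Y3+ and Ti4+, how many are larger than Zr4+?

Electron counts and nuclear charges: Ti4+: 18 e⁻, Z=22, Zr4+: 36 e⁻, Z=40, Y3+: 36 e⁻, Z=39, Sr2+: 36 e⁻, Z=38, Rb+: 36 e⁻, Z=37. Ti4+ < Zr4+ (same group, period 4 vs 5); Zr4+ < Y3+ (isoelectronic, higher Z=40 is smaller); Y3+ < Sr2+ (both 36 e⁻, Z=39>38); Sr2+ < Rb+ (both 36 e⁻, Z=38>37).
Ordering all of them (including Zr4+) by radius gives Ti4+ < Zr4+ < Y3+ < Sr2+ < Rb+. So 3 are larger.

3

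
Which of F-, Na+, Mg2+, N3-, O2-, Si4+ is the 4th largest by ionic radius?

Na+

These species are isoelectronic with 10 electrons. The only difference is the number of protons: Si4+ (Z=14), Mg2+ (Z=12), Na+ (Z=11), F- (Z=9), O2- (Z=8), N3- (Z=7). The strongest nuclear pull (Si4+) gives the smallest ion.
So the order is Si4+ < Mg2+ < Na+ < F- < O2- < N3-; the 4th-largest ion is Na+.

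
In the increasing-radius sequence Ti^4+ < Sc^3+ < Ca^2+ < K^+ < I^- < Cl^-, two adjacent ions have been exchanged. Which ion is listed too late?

Compare adjacent ions: Cl^- and I^- are in one column with the same charge; the lighter period-3 ion has 2 fewer shells and is smaller — yet in this increasing list I^- sits before Cl^-. Nothing else is reversed, so Cl^- should move one place to the left.

Cl^-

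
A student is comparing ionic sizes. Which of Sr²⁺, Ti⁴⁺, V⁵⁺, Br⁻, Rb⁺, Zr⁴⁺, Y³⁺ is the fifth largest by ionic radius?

First list Z and electron count for each: V⁵⁺ has 18 e⁻ (Z=23), Ti⁴⁺ has 18 e⁻ (Z=22), Zr⁴⁺ has 36 e⁻ (Z=40), Y³⁺ has 36 e⁻ (Z=39), Sr²⁺ has 36 e⁻ (Z=38), Rb⁺ has 36 e⁻ (Z=37), Br⁻ has 36 e⁻ (Z=35). V⁵⁺ < Ti⁴⁺ (isoelectronic, higher Z=23 is smaller); Ti⁴⁺ < Zr⁴⁺ (same group, 1 shell fewer); Zr⁴⁺ < Y³⁺ (both 36 e⁻, Z=40>39); Y³⁺ < Sr²⁺ (isoelectronic, higher Z=39 is smaller); Sr²⁺ < Rb⁺ (both 36 e⁻, Z=38>37); Rb⁺ < Br⁻ (isoelectronic, higher Z=37 is smaller).
Ordering: V⁵⁺ < Ti⁴⁺ < Zr⁴⁺ < Y³⁺ < Sr²⁺ < Rb⁺ < Br⁻. The fifth largest is Zr⁴⁺.

Zr⁴⁺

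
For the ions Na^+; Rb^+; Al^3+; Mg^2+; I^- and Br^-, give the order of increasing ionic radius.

Al^3+ < Mg^2+ < Na^+ < Rb^+ < Br^- < I^-

Al^3+ has 10 e⁻ (Z=13), Mg^2+ has 10 e⁻ (Z=12), Na^+ has 10 e⁻ (Z=11), Rb^+ has 36 e⁻ (Z=37), Br^- has 36 e⁻ (Z=35), I^- has 54 e⁻ (Z=53). Al^3+ < Mg^2+ (both 10 e⁻, Z=13>12); Mg^2+ < Na^+ (both 10 e⁻, Z=12>11); Na^+ < Rb^+ (same group, period 3 vs 5); Rb^+ < Br^- (isoelectronic, higher Z=37 is smaller); Br^- < I^- (same group, period 4 vs 5).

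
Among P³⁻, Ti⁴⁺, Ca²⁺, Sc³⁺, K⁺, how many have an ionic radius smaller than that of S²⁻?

4

Isoelectronic series (18 e⁻ each). Size is set by nuclear charge: more protons means a smaller ion. Ti⁴⁺ (Z=22), Sc³⁺ (Z=21), Ca²⁺ (Z=20), K⁺ (Z=19), S²⁻ (Z=16), P³⁻ (Z=15).
Placing each against S²⁻: smaller — Ti⁴⁺, Sc³⁺, Ca²⁺, K⁺; larger — P³⁻. That's 4.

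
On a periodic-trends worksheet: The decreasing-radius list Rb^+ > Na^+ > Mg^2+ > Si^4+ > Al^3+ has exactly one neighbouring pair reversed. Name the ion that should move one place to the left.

Al^3+

The pair Si^4+, Al^3+ is the wrong way round — they are isoelectronic (10 e⁻) and Si has more protons than Al (14 vs 13), making Si^4+ smaller. All other adjacent pairs agree with periodic trends, so Al^3+ is the misplaced ion.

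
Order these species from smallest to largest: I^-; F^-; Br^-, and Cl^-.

All are in the same group with charge -1. Radius grows down the group as n (the outermost shell) increases.

F^- < Cl^- < Br^- < I^-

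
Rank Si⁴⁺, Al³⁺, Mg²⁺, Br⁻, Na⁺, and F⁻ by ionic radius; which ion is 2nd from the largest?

Tabulating Z and e⁻: Si⁴⁺: 10 e⁻, Z=14, Al³⁺: 10 e⁻, Z=13, Mg²⁺: 10 e⁻, Z=12, Na⁺: 10 e⁻, Z=11, F⁻: 10 e⁻, Z=9, Br⁻: 36 e⁻, Z=35. Si⁴⁺ < Al³⁺ (isoelectronic, higher Z=14 is smaller); Al³⁺ < Mg²⁺ (isoelectronic, higher Z=13 is smaller); Mg²⁺ < Na⁺ (both 10 e⁻, Z=12>11); Na⁺ < F⁻ (both 10 e⁻, Z=11>9); F⁻ < Br⁻ (same group, 2 shells fewer).
Full ascending order: Si⁴⁺ < Al³⁺ < Mg²⁺ < Na⁺ < F⁻ < Br⁻. Counting from the largest, position 2 is F⁻.

F⁻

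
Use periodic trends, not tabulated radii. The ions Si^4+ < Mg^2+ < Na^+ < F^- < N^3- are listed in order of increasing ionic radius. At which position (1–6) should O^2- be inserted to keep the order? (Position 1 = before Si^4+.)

These species are isoelectronic with 10 electrons. The only difference is the number of protons: Si^4+ (Z=14), Mg^2+ (Z=12), Na^+ (Z=11), F^- (Z=9), O^2- (Z=8), N^3- (Z=7). The strongest nuclear pull (Si^4+) gives the smallest ion.
With O^2- included the full order is Si^4+ < Mg^2+ < Na^+ < F^- < O^2- < N^3-, so it takes position 5.

5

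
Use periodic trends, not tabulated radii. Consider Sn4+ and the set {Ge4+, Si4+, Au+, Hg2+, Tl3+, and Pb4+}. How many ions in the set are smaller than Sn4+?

2

Work out protons and electrons: Si4+: 10 e⁻, Z=14, Ge4+: 28 e⁻, Z=32, Sn4+: 46 e⁻, Z=50, Pb4+: 78 e⁻, Z=82, Tl3+: 78 e⁻, Z=81, Hg2+: 78 e⁻, Z=80, Au+: 78 e⁻, Z=79. Si4+ < Ge4+ (same group, 1 shell fewer); Ge4+ < Sn4+ (same group, period 4 vs 5); Sn4+ < Pb4+ (same group, period 5 vs 6); Pb4+ < Tl3+ (isoelectronic, higher Z=82 is smaller); Tl3+ < Hg2+ (both 78 e⁻, Z=81>80); Hg2+ < Au+ (isoelectronic, higher Z=80 is smaller).
Relative to Sn4+, the ions that are smaller are Si4+, Ge4+. That's 2.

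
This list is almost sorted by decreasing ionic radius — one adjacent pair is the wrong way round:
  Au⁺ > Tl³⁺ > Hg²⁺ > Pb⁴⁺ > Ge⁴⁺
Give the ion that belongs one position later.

Tl³⁺

Check each adjacent pair. Tl³⁺ and Hg²⁺ are reversed: both have 78 electrons but Z(Tl)=81 > Z(Hg)=80, so Tl³⁺ should be the smaller of the two. No other neighbouring pair contradicts the periodic trends, so Tl³⁺ is the ion listed too early.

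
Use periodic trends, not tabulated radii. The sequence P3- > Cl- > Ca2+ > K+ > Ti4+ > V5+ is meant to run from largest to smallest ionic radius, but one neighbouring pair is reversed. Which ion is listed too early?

Ca2+

Check each adjacent pair. Ca2+ and K+ are reversed: Ca2+ and K+ share 18 electrons; the higher nuclear charge on Ca (Z=20) contracts it more, so Ca2+ < K+. No other neighbouring pair contradicts the periodic trends, so Ca2+ is the ion listed too early.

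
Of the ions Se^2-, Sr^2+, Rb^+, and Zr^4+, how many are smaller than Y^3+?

These species are isoelectronic with 36 electrons. The only difference is the number of protons: Zr^4+ (Z=40), Y^3+ (Z=39), Sr^2+ (Z=38), Rb^+ (Z=37), Se^2- (Z=34). The strongest nuclear pull (Zr^4+) gives the smallest ion.
Placing each against Y^3+: smaller — Zr^4+; larger — Sr^2+, Rb^+, Se^2-. That's 1.

1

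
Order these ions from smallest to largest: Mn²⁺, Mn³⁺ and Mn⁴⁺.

Mn⁴⁺ < Mn³⁺ < Mn²⁺

These are all Mn ions. Removing more electrons (higher positive charge) pulls the remaining electrons in closer, so Mn⁴⁺ is smallest and Mn²⁺ is largest.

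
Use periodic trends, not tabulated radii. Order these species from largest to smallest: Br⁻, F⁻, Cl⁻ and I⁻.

Same group, same charge. Going down the group adds an extra shell of electrons, so the ion gets larger: F⁻ is highest in the group and smallest.

I⁻ > Br⁻ > Cl⁻ > F⁻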